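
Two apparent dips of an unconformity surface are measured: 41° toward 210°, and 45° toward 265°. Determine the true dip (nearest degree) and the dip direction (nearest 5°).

true dip 47°, dip direction 245°

Represent each trace as a vector plunging at its apparent dip toward its trend (east-north-up frame): v₁ = (-0.377, -0.654, -0.656), v₂ = (-0.704, -0.062, -0.707).
Cross product v₁ × v₂ gives the pole to the plane: n ∝ (-0.422, -0.195, 0.437).
Dip δ = arctan(|n_h|/n_z) = arctan(0.465/0.437) = 46.8°.
The horizontal component of n points toward azimuth atan2(n_x, n_y) = 245°, the dip direction.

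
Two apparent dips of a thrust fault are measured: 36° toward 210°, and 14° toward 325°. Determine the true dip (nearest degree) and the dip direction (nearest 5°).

Each apparent-dip line lies in the plane. As unit vectors (x east, y north, z up), v₁ plunges 36°→210° and v₂ plunges 14°→325°.
Cross product v₁ × v₂ gives the pole to the plane: n ∝ (-0.637, -0.229, 0.711).
tan δ = √(n_x²+n_y²)/n_z = 0.677/0.711, so δ = 43.6°.
Dip direction = azimuth of (n_x, n_y) = atan2(-0.637, -0.229) = 250°.

true dip 44°, dip direction 250°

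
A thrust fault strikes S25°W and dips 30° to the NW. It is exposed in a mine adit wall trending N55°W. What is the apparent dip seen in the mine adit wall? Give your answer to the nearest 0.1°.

29.6°

The strike is S25°W and the section trends N55°W; the acute angle between them is β = 80°.
tan(apparent dip) = tan 30° · sin 80° = 0.5686
apparent dip = arctan 0.5686 = 29.62°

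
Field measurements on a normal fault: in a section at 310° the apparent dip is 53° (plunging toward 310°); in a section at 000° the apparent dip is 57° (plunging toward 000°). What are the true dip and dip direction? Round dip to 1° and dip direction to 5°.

true dip 58°, dip direction 345°

Represent each trace as a vector plunging at its apparent dip toward its trend (east-north-up frame): v₁ = (-0.461, 0.387, -0.799), v₂ = (0.000, 0.545, -0.839).
Cross product v₁ × v₂ gives the pole to the plane: n ∝ (-0.111, 0.387, 0.251).
tan δ = √(n_x²+n_y²)/n_z = 0.402/0.251, so δ = 58.0°.
Dip direction = azimuth of (n_x, n_y) = atan2(-0.111, 0.387) = 344°.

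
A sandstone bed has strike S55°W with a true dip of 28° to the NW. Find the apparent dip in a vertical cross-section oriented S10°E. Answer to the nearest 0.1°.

25.7°

Angle between strike (S55°W) and section (S10°E): β = 65°.
tan α = tan 28° × sin 65° = 0.5317 × 0.9063 = 0.4819
α = arctan(0.4819) = 25.73°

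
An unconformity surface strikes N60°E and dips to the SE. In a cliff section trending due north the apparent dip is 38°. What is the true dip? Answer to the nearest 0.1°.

42.1°

The section is 60° from the strike.
tan δ = tan α / sin β = tan 38° / sin 60° = 0.7813 / 0.8660 = 0.9022
true dip = arctan 0.9022 = 42.06°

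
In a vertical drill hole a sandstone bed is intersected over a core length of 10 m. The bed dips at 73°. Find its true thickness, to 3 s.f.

2.92 m

True thickness t = h · cos(dip) = 10 × cos 73°
t = 10 × 0.2924 = 2.924 m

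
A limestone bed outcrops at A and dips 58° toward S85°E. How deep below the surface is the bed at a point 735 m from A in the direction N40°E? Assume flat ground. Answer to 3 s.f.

The hole lies 55° from the dip direction, so the down-dip offset is 735 × cos 55° = 421.58 m.
Depth = down-dip offset × tan(dip) = 421.58 × tan 58° = 421.58 × 1.6003
Depth = 674.67 m

675 m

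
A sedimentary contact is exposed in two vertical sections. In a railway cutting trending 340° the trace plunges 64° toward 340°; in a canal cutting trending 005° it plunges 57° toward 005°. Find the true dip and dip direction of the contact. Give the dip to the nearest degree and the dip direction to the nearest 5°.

true dip 65°, dip direction 320°

Each apparent-dip line lies in the plane. As unit vectors (x east, y north, z up), v₁ plunges 64°→340° and v₂ plunges 57°→005°.
The plane normal is n = v₁ × v₂ ∝ (-0.142, 0.168, 0.101).
tan δ = √(n_x²+n_y²)/n_z = 0.220/0.101, so δ = 65.4°.
The horizontal component of n points toward azimuth atan2(n_x, n_y) = 320°, the dip direction.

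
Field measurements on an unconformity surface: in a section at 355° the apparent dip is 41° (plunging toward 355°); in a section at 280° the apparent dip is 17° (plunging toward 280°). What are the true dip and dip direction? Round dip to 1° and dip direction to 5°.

Each apparent-dip line lies in the plane. As unit vectors (x east, y north, z up), v₁ plunges 41°→355° and v₂ plunges 17°→280°.
Cross product v₁ × v₂ gives the pole to the plane: n ∝ (-0.111, 0.599, 0.697).
tan δ = √(n_x²+n_y²)/n_z = 0.609/0.697, so δ = 41.1°.
The horizontal component of n points toward azimuth atan2(n_x, n_y) = 350°, the dip direction.

true dip 41°, dip direction 350°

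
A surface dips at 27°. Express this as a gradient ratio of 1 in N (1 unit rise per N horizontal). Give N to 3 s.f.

1 : N means tan θ = 1/N, so N = 1/tan 27° = 1/0.5095

1 in 1.96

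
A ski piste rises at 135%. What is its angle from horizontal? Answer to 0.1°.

53.5°

tan θ = 135/100 = 1.3500
θ = arctan(1.3500) = 53.47°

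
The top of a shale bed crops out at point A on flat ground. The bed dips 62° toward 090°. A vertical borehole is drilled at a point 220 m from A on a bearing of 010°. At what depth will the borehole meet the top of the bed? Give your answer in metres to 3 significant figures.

71.8 m

The hole lies 80° from the dip direction, so the down-dip offset is 220 × cos 80° = 38.20 m.
Depth = down-dip offset × tan(dip) = 38.20 × tan 62° = 38.20 × 1.8807
Depth = 71.85 m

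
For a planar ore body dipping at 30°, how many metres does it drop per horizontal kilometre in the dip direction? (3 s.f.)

577 m

drop per km = 1000 × tan 30° = 1000 × 0.5774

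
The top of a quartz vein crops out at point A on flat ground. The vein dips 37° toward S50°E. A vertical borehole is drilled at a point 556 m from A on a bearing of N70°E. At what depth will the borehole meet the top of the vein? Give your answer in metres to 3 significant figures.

The hole lies 60° from the dip direction, so the down-dip offset is 556 × cos 60° = 278.00 m.
Depth = down-dip offset × tan(dip) = 278.00 × tan 37° = 278.00 × 0.7536
Depth = 209.49 m

209 m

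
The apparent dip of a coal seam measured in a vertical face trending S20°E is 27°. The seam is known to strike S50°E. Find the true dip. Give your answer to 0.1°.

β = acute angle between strike S50°E and section S20°E = 30°.
tan(true dip) = tan 27° / sin 30° = 1.0191
δ = arctan(1.0191) = 45.54°

45.5°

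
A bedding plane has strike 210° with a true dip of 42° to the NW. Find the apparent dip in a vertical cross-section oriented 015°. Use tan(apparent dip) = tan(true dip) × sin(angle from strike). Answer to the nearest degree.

The strike is 210° and the section trends 015°; the acute angle between them is β = 15°.
tan α = tan 42° × sin 15° = 0.9004 × 0.2588 = 0.2330
apparent dip = arctan 0.2330 = 13.12°

13°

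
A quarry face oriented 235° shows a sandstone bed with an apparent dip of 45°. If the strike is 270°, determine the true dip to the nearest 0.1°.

The section is 35° from the strike.
tan(true dip) = tan 45° / sin 35° = 1.7434
δ = arctan(1.7434) = 60.16°

60.2°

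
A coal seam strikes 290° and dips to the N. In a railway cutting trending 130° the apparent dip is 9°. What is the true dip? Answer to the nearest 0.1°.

24.8°

The section is 20° from the strike.
tan(true dip) = tan 9° / sin 20° = 0.4631
true dip = arctan 0.4631 = 24.85°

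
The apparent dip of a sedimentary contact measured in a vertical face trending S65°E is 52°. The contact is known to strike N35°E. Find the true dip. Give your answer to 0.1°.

52.4°

The section is 80° from the strike.
tan δ = tan α / sin β = tan 52° / sin 80° = 1.2799 / 0.9848 = 1.2997
true dip = arctan 1.2997 = 52.42°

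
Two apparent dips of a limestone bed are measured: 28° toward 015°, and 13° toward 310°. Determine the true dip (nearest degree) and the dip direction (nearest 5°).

true dip 28°, dip direction 015°

Represent each trace as a vector plunging at its apparent dip toward its trend (east-north-up frame): v₁ = (0.229, 0.853, -0.469), v₂ = (-0.746, 0.626, -0.225).
Cross product v₁ × v₂ gives the pole to the plane: n ∝ (0.102, 0.402, 0.780).
True dip = arccos(n_z / |n|) = arccos(0.8829) = 28.0°.
Dip direction = atan2(0.102, 0.402) = 14° (azimuth of n's horizontal projection).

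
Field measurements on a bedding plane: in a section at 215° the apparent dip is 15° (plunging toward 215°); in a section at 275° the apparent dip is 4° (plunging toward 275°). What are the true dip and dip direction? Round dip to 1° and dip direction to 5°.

true dip 16°, dip direction 200°

Represent each trace as a vector plunging at its apparent dip toward its trend (east-north-up frame): v₁ = (-0.554, -0.791, -0.259), v₂ = (-0.994, 0.087, -0.070).
n = v₁ × v₂ = (-0.078, -0.219, 0.834) (taken with n_z > 0).
True dip = arccos(n_z / |n|) = arccos(0.9635) = 15.5°.
Dip direction = azimuth of (n_x, n_y) = atan2(-0.078, -0.219) = 200°.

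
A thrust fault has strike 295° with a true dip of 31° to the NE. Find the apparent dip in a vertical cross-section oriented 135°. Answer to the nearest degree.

12°

The strike is 295° and the section trends 135°; the acute angle between them is β = 20°.
tan α = tan 31° × sin 20° = 0.6009 × 0.3420 = 0.2055
apparent dip = arctan 0.2055 = 11.61°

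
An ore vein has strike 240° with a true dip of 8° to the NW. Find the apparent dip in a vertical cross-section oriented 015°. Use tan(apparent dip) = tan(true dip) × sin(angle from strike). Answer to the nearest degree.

The strike is 240° and the section trends 015°; the acute angle between them is β = 45°.
tan(apparent dip) = tan 8° · sin 45° = 0.0994
α = arctan(0.0994) = 5.68°

6°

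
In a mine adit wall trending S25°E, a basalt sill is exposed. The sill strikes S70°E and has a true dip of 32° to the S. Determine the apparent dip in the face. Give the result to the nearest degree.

24°

Angle between strike (S70°E) and section (S25°E): β = 45°.
tan(apparent dip) = tan 32° · sin 45° = 0.4418
α = arctan(0.4418) = 23.84°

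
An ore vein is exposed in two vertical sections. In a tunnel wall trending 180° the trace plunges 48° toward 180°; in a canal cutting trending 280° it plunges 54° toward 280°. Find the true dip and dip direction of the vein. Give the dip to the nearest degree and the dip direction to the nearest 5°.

Represent each trace as a vector plunging at its apparent dip toward its trend (east-north-up frame): v₁ = (0.000, -0.669, -0.743), v₂ = (-0.579, 0.102, -0.809).
Cross product v₁ × v₂ gives the pole to the plane: n ∝ (-0.617, -0.430, 0.387).
True dip = arccos(n_z / |n|) = arccos(0.4577) = 62.8°.
Dip direction = azimuth of (n_x, n_y) = atan2(-0.617, -0.430) = 235°.

true dip 63°, dip direction 235°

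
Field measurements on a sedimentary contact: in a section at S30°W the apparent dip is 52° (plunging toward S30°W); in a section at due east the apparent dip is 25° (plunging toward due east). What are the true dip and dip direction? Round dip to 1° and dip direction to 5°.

The two traces are lines in the plane: v₁ = (sin 210°·cos 52°, cos 210°·cos 52°, −sin 52°), v₂ = (sin 90°·cos 25°, cos 90°·cos 25°, −sin 25°).
Cross product v₁ × v₂ gives the pole to the plane: n ∝ (0.225, -0.844, 0.483).
Dip δ = arctan(|n_h|/n_z) = arctan(0.874/0.483) = 61.1°.
Dip direction = azimuth of (n_x, n_y) = atan2(0.225, -0.844) = 165°.

true dip 61°, dip direction 165°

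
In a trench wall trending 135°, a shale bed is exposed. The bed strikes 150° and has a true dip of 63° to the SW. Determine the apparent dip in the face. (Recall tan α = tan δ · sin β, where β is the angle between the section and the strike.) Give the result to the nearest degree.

The section lies 15° from the strike.
tan α = tan 63° × sin 15° = 1.9626 × 0.2588 = 0.5080
α = arctan(0.5080) = 26.93°

27°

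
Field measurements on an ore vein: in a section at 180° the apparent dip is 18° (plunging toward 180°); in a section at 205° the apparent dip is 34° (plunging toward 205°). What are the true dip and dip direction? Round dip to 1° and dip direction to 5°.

true dip 44°, dip direction 250°

Represent each trace as a vector plunging at its apparent dip toward its trend (east-north-up frame): v₁ = (0.000, -0.951, -0.309), v₂ = (-0.350, -0.751, -0.559).
n = v₁ × v₂ = (-0.300, -0.108, 0.333) (taken with n_z > 0).
Dip δ = arctan(|n_h|/n_z) = arctan(0.319/0.333) = 43.7°.
Dip direction = atan2(-0.300, -0.108) = 250° (azimuth of n's horizontal projection).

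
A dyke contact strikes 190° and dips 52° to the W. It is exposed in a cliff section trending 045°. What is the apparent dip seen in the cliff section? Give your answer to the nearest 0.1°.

The strike is 190° and the section trends 045°; the acute angle between them is β = 35°.
tan α = tan 52° × sin 35° = 1.2799 × 0.5736 = 0.7341
apparent dip = arctan 0.7341 = 36.28°

36.3°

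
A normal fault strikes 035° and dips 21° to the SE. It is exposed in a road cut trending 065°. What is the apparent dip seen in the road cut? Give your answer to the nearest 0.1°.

The section lies 30° from the strike.
tan(apparent dip) = tan 21° · sin 30° = 0.1919
α = arctan(0.1919) = 10.86°

10.9°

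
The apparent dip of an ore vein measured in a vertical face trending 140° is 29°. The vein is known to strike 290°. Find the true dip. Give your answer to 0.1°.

The section is 30° from the strike.
tan δ = tan α / sin β = tan 29° / sin 30° = 0.5543 / 0.5000 = 1.1086
true dip = arctan 1.1086 = 47.95°

47.9°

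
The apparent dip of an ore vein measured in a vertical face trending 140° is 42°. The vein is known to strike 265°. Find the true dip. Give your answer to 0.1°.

47.7°

The section is 55° from the strike.
tan(true dip) = tan 42° / sin 55° = 1.0992
δ = arctan(1.0992) = 47.71°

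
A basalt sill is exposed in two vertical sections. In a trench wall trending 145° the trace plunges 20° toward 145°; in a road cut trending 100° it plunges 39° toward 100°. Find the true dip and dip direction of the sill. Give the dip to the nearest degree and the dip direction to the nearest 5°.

The two traces are lines in the plane: v₁ = (sin 145°·cos 20°, cos 145°·cos 20°, −sin 20°), v₂ = (sin 100°·cos 39°, cos 100°·cos 39°, −sin 39°).
Cross product v₁ × v₂ gives the pole to the plane: n ∝ (0.438, 0.077, 0.516).
True dip = arccos(n_z / |n|) = arccos(0.7575) = 40.8°.
The horizontal component of n points toward azimuth atan2(n_x, n_y) = 80°, the dip direction.

true dip 41°, dip direction 080°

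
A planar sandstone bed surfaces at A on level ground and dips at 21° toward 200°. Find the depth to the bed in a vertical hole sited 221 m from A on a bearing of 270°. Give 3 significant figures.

29.0 m

The hole lies 70° from the dip direction, so the down-dip offset is 221 × cos 70° = 75.59 m.
Depth = down-dip offset × tan(dip) = 75.59 × tan 21° = 75.59 × 0.3839
Depth = 29.01 m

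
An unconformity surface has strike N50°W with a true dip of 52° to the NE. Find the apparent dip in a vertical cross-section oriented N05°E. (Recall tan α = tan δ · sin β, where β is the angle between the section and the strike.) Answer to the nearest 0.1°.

Angle between strike (N50°W) and section (N05°E): β = 55°.
tan(apparent dip) = tan 52° · sin 55° = 1.0485
α = arctan(1.0485) = 46.36°

46.4°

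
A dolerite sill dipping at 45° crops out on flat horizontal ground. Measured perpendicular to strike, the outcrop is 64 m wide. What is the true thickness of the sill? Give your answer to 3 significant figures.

45.3 m

True thickness t = w · sin(dip) = 64 × sin 45°
t = 64 × 0.7071 = 45.255 m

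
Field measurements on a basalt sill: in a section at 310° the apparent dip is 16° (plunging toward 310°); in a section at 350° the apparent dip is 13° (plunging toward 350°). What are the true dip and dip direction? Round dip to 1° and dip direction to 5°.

true dip 16°, dip direction 315°

Represent each trace as a vector plunging at its apparent dip toward its trend (east-north-up frame): v₁ = (-0.736, 0.618, -0.276), v₂ = (-0.169, 0.960, -0.225).
n = v₁ × v₂ = (-0.125, 0.119, 0.602) (taken with n_z > 0).
tan δ = √(n_x²+n_y²)/n_z = 0.173/0.602, so δ = 16.0°.
The horizontal component of n points toward azimuth atan2(n_x, n_y) = 313°, the dip direction.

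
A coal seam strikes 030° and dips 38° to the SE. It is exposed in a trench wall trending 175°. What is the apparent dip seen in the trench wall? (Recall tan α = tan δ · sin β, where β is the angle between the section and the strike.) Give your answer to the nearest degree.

The section lies 35° from the strike.
tan α = tan 38° × sin 35° = 0.7813 × 0.5736 = 0.4481
α = arctan(0.4481) = 24.14°

24°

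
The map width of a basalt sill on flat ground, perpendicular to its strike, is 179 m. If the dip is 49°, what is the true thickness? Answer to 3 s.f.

135 m

True thickness t = w · sin(dip) = 179 × sin 49°
t = 179 × 0.7547 = 135.093 m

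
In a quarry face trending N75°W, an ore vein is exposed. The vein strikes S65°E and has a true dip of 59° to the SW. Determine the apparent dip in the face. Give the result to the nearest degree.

16°

The section lies 10° from the strike.
tan α = tan 59° × sin 10° = 1.6643 × 0.1736 = 0.2890
apparent dip = arctan 0.2890 = 16.12°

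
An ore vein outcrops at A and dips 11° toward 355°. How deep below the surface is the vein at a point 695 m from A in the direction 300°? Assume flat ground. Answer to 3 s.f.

77.5 m

The hole lies 55° from the dip direction, so the down-dip offset is 695 × cos 55° = 398.64 m.
Depth = down-dip offset × tan(dip) = 398.64 × tan 11° = 398.64 × 0.1944
Depth = 77.49 m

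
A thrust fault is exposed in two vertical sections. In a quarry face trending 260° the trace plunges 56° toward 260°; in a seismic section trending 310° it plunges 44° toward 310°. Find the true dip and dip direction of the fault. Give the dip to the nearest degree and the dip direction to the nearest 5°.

true dip 56°, dip direction 260°

The two traces are lines in the plane: v₁ = (sin 260°·cos 56°, cos 260°·cos 56°, −sin 56°), v₂ = (sin 310°·cos 44°, cos 310°·cos 44°, −sin 44°).
Cross product v₁ × v₂ gives the pole to the plane: n ∝ (-0.451, -0.074, 0.308).
Dip δ = arctan(|n_h|/n_z) = arctan(0.457/0.308) = 56.0°.
The horizontal component of n points toward azimuth atan2(n_x, n_y) = 261°, the dip direction.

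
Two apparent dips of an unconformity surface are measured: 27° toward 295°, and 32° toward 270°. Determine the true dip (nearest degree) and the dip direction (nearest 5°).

Each apparent-dip line lies in the plane. As unit vectors (x east, y north, z up), v₁ plunges 27°→295° and v₂ plunges 32°→270°.
The plane normal is n = v₁ × v₂ ∝ (-0.200, -0.043, 0.319).
Dip δ = arctan(|n_h|/n_z) = arctan(0.204/0.319) = 32.6°.
The horizontal component of n points toward azimuth atan2(n_x, n_y) = 258°, the dip direction.

true dip 33°, dip direction 260°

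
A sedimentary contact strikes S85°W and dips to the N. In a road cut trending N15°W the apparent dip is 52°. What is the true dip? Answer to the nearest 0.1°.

The section is 80° from the strike.
tan(true dip) = tan 52° / sin 80° = 1.2997
true dip = arctan 1.2997 = 52.42°

52.4°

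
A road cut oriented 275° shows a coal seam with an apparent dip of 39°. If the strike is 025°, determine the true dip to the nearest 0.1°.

40.8°

β = acute angle between strike 025° and section 275° = 70°.
tan δ = tan α / sin β = tan 39° / sin 70° = 0.8098 / 0.9397 = 0.8618
δ = arctan(0.8618) = 40.75°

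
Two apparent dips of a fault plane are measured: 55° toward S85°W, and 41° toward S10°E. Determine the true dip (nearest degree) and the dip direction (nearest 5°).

The two traces are lines in the plane: v₁ = (sin 265°·cos 55°, cos 265°·cos 55°, −sin 55°), v₂ = (sin 170°·cos 41°, cos 170°·cos 41°, −sin 41°).
Cross product v₁ × v₂ gives the pole to the plane: n ∝ (-0.576, -0.482, 0.431).
Dip δ = arctan(|n_h|/n_z) = arctan(0.751/0.431) = 60.1°.
The horizontal component of n points toward azimuth atan2(n_x, n_y) = 230°, the dip direction.

true dip 60°, dip direction 230°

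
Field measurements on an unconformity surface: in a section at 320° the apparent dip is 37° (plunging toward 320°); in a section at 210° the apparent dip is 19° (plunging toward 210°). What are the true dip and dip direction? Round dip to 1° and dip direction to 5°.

true dip 45°, dip direction 280°

Each apparent-dip line lies in the plane. As unit vectors (x east, y north, z up), v₁ plunges 37°→320° and v₂ plunges 19°→210°.
n = v₁ × v₂ = (-0.692, 0.117, 0.710) (taken with n_z > 0).
tan δ = √(n_x²+n_y²)/n_z = 0.702/0.710, so δ = 44.7°.
Dip direction = azimuth of (n_x, n_y) = atan2(-0.692, 0.117) = 280°.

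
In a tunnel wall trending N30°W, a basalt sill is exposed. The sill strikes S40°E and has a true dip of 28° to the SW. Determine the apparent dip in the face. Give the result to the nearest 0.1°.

The strike is S40°E and the section trends N30°W; the acute angle between them is β = 10°.
tan(apparent dip) = tan 28° · sin 10° = 0.0923
apparent dip = arctan 0.0923 = 5.28°

5.3°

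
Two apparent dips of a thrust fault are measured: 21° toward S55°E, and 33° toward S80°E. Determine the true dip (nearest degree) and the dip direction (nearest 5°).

Each apparent-dip line lies in the plane. As unit vectors (x east, y north, z up), v₁ plunges 21°→S55°E and v₂ plunges 33°→S80°E.
The plane normal is n = v₁ × v₂ ∝ (0.239, 0.121, 0.331).
tan δ = √(n_x²+n_y²)/n_z = 0.268/0.331, so δ = 39.0°.
Dip direction = azimuth of (n_x, n_y) = atan2(0.239, 0.121) = 63°.

true dip 39°, dip direction 065°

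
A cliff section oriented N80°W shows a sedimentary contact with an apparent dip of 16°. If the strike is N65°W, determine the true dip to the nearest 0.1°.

47.9°

The section is 15° from the strike.
tan(true dip) = tan 16° / sin 15° = 1.1079
true dip = arctan 1.1079 = 47.93°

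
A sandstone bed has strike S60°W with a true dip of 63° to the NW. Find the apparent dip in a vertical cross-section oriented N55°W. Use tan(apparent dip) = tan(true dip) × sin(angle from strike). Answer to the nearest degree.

The strike is S60°W and the section trends N55°W; the acute angle between them is β = 65°.
tan(apparent dip) = tan 63° · sin 65° = 1.7787
α = arctan(1.7787) = 60.66°

61°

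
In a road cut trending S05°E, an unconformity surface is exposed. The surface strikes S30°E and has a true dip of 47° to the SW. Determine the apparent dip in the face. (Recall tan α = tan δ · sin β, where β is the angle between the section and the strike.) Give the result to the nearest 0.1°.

24.4°

Angle between strike (S30°E) and section (S05°E): β = 25°.
tan α = tan 47° × sin 25° = 1.0724 × 0.4226 = 0.4532
α = arctan(0.4532) = 24.38°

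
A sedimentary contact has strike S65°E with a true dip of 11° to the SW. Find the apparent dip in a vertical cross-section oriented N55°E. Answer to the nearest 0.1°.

Angle between strike (S65°E) and section (N55°E): β = 60°.
tan α = tan 11° × sin 60° = 0.1944 × 0.8660 = 0.1683
α = arctan(0.1683) = 9.56°

9.6°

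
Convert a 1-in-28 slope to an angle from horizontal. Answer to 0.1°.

2.0°

tan θ = 1/28 = 0.0357
θ = arctan(0.0357) = 2.05°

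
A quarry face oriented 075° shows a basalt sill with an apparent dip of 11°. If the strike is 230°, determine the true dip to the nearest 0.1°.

The section is 25° from the strike.
tan(true dip) = tan 11° / sin 25° = 0.4599
true dip = arctan 0.4599 = 24.70°

24.7°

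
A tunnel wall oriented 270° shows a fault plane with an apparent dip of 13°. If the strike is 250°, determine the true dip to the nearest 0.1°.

β = acute angle between strike 250° and section 270° = 20°.
tan(true dip) = tan 13° / sin 20° = 0.6750
δ = arctan(0.6750) = 34.02°

34.0°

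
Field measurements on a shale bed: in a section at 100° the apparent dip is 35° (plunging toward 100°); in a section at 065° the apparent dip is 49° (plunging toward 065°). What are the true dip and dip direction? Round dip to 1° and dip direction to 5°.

Each apparent-dip line lies in the plane. As unit vectors (x east, y north, z up), v₁ plunges 35°→100° and v₂ plunges 49°→065°.
Cross product v₁ × v₂ gives the pole to the plane: n ∝ (0.266, 0.268, 0.308).
Dip δ = arctan(|n_h|/n_z) = arctan(0.378/0.308) = 50.8°.
The horizontal component of n points toward azimuth atan2(n_x, n_y) = 45°, the dip direction.

true dip 51°, dip direction 045°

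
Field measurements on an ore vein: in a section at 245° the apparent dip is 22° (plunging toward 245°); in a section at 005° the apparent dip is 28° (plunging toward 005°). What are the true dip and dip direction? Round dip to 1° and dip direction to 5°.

Represent each trace as a vector plunging at its apparent dip toward its trend (east-north-up frame): v₁ = (-0.840, -0.392, -0.375), v₂ = (0.077, 0.880, -0.469).
Cross product v₁ × v₂ gives the pole to the plane: n ∝ (-0.513, 0.423, 0.709).
tan δ = √(n_x²+n_y²)/n_z = 0.665/0.709, so δ = 43.2°.
Dip direction = azimuth of (n_x, n_y) = atan2(-0.513, 0.423) = 310°.

true dip 43°, dip direction 310°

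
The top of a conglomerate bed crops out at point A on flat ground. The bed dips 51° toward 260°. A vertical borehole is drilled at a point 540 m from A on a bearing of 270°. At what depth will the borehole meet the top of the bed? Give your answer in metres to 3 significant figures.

657 m

The hole lies 10° from the dip direction, so the down-dip offset is 540 × cos 10° = 531.80 m.
Depth = down-dip offset × tan(dip) = 531.80 × tan 51° = 531.80 × 1.2349
Depth = 656.71 m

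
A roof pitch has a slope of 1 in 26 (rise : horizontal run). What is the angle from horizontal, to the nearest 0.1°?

tan θ = 1/26 = 0.0385
θ = arctan(0.0385) = 2.20°

2.2°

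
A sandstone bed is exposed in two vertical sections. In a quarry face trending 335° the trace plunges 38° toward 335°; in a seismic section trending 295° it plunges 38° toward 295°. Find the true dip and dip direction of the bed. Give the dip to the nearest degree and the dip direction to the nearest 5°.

The two traces are lines in the plane: v₁ = (sin 335°·cos 38°, cos 335°·cos 38°, −sin 38°), v₂ = (sin 295°·cos 38°, cos 295°·cos 38°, −sin 38°).
n = v₁ × v₂ = (-0.235, 0.235, 0.399) (taken with n_z > 0).
True dip = arccos(n_z / |n|) = arccos(0.7689) = 39.7°.
Dip direction = azimuth of (n_x, n_y) = atan2(-0.235, 0.235) = 315°.

true dip 40°, dip direction 315°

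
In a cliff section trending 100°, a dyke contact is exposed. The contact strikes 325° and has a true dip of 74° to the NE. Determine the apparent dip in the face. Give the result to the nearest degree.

Angle between strike (325°) and section (100°): β = 45°.
tan(apparent dip) = tan 74° · sin 45° = 2.4660
apparent dip = arctan 2.4660 = 67.93°

68°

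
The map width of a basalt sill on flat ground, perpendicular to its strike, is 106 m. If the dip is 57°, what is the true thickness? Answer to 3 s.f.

88.9 m

True thickness t = w · sin(dip) = 106 × sin 57°
t = 106 × 0.8387 = 88.899 m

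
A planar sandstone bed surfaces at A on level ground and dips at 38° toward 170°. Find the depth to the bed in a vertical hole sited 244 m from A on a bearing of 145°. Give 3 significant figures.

The hole lies 25° from the dip direction, so the down-dip offset is 244 × cos 25° = 221.14 m.
Depth = down-dip offset × tan(dip) = 221.14 × tan 38° = 221.14 × 0.7813
Depth = 172.77 m

173 m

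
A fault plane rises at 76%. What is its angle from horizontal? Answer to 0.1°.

37.2°

tan θ = 76/100 = 0.7600
θ = arctan(0.7600) = 37.23°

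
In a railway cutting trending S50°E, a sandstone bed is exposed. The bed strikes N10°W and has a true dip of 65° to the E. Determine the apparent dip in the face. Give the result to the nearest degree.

54°

The strike is N10°W and the section trends S50°E; the acute angle between them is β = 40°.
tan(apparent dip) = tan 65° · sin 40° = 1.3785
α = arctan(1.3785) = 54.04°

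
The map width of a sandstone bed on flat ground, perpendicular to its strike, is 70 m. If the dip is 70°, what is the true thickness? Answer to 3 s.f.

65.8 m

True thickness t = w · sin(dip) = 70 × sin 70°
t = 70 × 0.9397 = 65.778 m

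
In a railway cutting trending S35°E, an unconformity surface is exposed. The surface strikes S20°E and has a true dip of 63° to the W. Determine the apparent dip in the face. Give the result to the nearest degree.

The section lies 15° from the strike.
tan α = tan 63° × sin 15° = 1.9626 × 0.2588 = 0.5080
apparent dip = arctan 0.5080 = 26.93°

27°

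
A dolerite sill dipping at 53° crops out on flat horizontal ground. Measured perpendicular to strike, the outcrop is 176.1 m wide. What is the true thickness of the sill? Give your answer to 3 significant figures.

141 m

True thickness t = w · sin(dip) = 176.1 × sin 53°
t = 176.1 × 0.7986 = 140.640 m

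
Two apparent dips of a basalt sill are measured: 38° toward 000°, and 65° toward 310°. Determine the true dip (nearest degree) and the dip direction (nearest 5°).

true dip 66°, dip direction 290°

Represent each trace as a vector plunging at its apparent dip toward its trend (east-north-up frame): v₁ = (0.000, 0.788, -0.616), v₂ = (-0.324, 0.272, -0.906).
The plane normal is n = v₁ × v₂ ∝ (-0.547, 0.199, 0.255).
tan δ = √(n_x²+n_y²)/n_z = 0.582/0.255, so δ = 66.3°.
Dip direction = azimuth of (n_x, n_y) = atan2(-0.547, 0.199) = 290°.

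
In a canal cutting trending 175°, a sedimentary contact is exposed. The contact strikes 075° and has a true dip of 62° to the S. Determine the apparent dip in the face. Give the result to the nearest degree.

62°

Angle between strike (075°) and section (175°): β = 80°.
tan(apparent dip) = tan 62° · sin 80° = 1.8522
α = arctan(1.8522) = 61.63°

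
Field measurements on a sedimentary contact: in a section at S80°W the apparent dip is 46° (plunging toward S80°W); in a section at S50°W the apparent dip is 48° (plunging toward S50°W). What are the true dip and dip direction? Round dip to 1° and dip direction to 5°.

true dip 48°, dip direction 240°

Each apparent-dip line lies in the plane. As unit vectors (x east, y north, z up), v₁ plunges 46°→S80°W and v₂ plunges 48°→S50°W.
The plane normal is n = v₁ × v₂ ∝ (-0.220, -0.140, 0.232).
Dip δ = arctan(|n_h|/n_z) = arctan(0.260/0.232) = 48.2°.
Dip direction = azimuth of (n_x, n_y) = atan2(-0.220, -0.140) = 238°.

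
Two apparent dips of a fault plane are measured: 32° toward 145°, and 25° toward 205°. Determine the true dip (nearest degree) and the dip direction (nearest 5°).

The two traces are lines in the plane: v₁ = (sin 145°·cos 32°, cos 145°·cos 32°, −sin 32°), v₂ = (sin 205°·cos 25°, cos 205°·cos 25°, −sin 25°).
n = v₁ × v₂ = (0.142, -0.409, 0.666) (taken with n_z > 0).
Dip δ = arctan(|n_h|/n_z) = arctan(0.432/0.666) = 33.0°.
Dip direction = azimuth of (n_x, n_y) = atan2(0.142, -0.409) = 161°.

true dip 33°, dip direction 160°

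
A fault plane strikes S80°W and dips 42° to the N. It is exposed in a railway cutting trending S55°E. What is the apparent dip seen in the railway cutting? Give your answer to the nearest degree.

The section lies 45° from the strike.
tan α = tan 42° × sin 45° = 0.9004 × 0.7071 = 0.6367
apparent dip = arctan 0.6367 = 32.48°

32°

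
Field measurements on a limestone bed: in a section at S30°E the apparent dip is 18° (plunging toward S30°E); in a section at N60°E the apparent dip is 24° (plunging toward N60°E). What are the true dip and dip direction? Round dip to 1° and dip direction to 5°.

The two traces are lines in the plane: v₁ = (sin 150°·cos 18°, cos 150°·cos 18°, −sin 18°), v₂ = (sin 60°·cos 24°, cos 60°·cos 24°, −sin 24°).
Cross product v₁ × v₂ gives the pole to the plane: n ∝ (0.476, -0.051, 0.869).
tan δ = √(n_x²+n_y²)/n_z = 0.479/0.869, so δ = 28.9°.
The horizontal component of n points toward azimuth atan2(n_x, n_y) = 96°, the dip direction.

true dip 29°, dip direction 095°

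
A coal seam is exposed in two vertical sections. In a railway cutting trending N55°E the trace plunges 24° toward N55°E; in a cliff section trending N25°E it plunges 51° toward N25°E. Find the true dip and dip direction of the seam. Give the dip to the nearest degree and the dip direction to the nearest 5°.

The two traces are lines in the plane: v₁ = (sin 55°·cos 24°, cos 55°·cos 24°, −sin 24°), v₂ = (sin 25°·cos 51°, cos 25°·cos 51°, −sin 51°).
n = v₁ × v₂ = (-0.175, 0.473, 0.287) (taken with n_z > 0).
True dip = arccos(n_z / |n|) = arccos(0.4949) = 60.3°.
The horizontal component of n points toward azimuth atan2(n_x, n_y) = 340°, the dip direction.

true dip 60°, dip direction 340°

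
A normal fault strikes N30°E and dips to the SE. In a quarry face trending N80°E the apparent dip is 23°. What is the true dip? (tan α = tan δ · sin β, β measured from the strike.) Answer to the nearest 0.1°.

The section is 50° from the strike.
tan(true dip) = tan 23° / sin 50° = 0.5541
δ = arctan(0.5541) = 28.99°

29.0°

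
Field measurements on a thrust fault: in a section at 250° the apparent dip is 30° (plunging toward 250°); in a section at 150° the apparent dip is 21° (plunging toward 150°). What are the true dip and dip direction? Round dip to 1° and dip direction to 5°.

Represent each trace as a vector plunging at its apparent dip toward its trend (east-north-up frame): v₁ = (-0.814, -0.296, -0.500), v₂ = (0.467, -0.809, -0.358).
n = v₁ × v₂ = (-0.298, -0.525, 0.796) (taken with n_z > 0).
tan δ = √(n_x²+n_y²)/n_z = 0.604/0.796, so δ = 37.2°.
Dip direction = azimuth of (n_x, n_y) = atan2(-0.298, -0.525) = 210°.

true dip 37°, dip direction 210°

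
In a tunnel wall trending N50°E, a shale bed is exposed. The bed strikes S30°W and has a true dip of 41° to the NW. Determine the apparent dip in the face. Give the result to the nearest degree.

The section lies 20° from the strike.
tan α = tan 41° × sin 20° = 0.8693 × 0.3420 = 0.2973
α = arctan(0.2973) = 16.56°

17°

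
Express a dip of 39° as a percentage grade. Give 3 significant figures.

81.0%

grade % = 100 × tan 39° = 100 × 0.8098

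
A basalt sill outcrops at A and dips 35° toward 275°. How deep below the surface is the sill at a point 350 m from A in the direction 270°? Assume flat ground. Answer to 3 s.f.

The hole lies 5° from the dip direction, so the down-dip offset is 350 × cos 5° = 348.67 m.
Depth = down-dip offset × tan(dip) = 348.67 × tan 35° = 348.67 × 0.7002
Depth = 244.14 m

244 m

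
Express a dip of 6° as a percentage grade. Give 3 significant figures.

grade % = 100 × tan 6° = 100 × 0.1051

10.5%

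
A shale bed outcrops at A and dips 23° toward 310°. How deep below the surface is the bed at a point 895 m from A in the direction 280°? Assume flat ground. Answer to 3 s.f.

329 m

The hole lies 30° from the dip direction, so the down-dip offset is 895 × cos 30° = 775.09 m.
Depth = down-dip offset × tan(dip) = 775.09 × tan 23° = 775.09 × 0.4245
Depth = 329.01 m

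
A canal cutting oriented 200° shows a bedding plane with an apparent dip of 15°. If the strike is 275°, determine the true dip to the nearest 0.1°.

β = acute angle between strike 275° and section 200° = 75°.
tan δ = tan α / sin β = tan 15° / sin 75° = 0.2679 / 0.9659 = 0.2774
δ = arctan(0.2774) = 15.50°

15.5°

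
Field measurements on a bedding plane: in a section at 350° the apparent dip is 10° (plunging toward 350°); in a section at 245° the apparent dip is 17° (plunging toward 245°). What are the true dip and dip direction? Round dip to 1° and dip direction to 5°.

true dip 22°, dip direction 285°

The two traces are lines in the plane: v₁ = (sin 350°·cos 10°, cos 350°·cos 10°, −sin 10°), v₂ = (sin 245°·cos 17°, cos 245°·cos 17°, −sin 17°).
The plane normal is n = v₁ × v₂ ∝ (-0.354, 0.101, 0.910).
tan δ = √(n_x²+n_y²)/n_z = 0.368/0.910, so δ = 22.0°.
The horizontal component of n points toward azimuth atan2(n_x, n_y) = 286°, the dip direction.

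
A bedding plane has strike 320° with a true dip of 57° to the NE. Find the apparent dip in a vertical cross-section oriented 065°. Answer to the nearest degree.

The section lies 75° from the strike.
tan(apparent dip) = tan 57° · sin 75° = 1.4874
apparent dip = arctan 1.4874 = 56.09°

56°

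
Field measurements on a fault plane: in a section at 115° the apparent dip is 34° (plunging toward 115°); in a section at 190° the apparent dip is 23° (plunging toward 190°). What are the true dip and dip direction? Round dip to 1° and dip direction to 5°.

true dip 36°, dip direction 135°

The two traces are lines in the plane: v₁ = (sin 115°·cos 34°, cos 115°·cos 34°, −sin 34°), v₂ = (sin 190°·cos 23°, cos 190°·cos 23°, −sin 23°).
n = v₁ × v₂ = (0.370, -0.383, 0.737) (taken with n_z > 0).
tan δ = √(n_x²+n_y²)/n_z = 0.533/0.737, so δ = 35.8°.
Dip direction = azimuth of (n_x, n_y) = atan2(0.370, -0.383) = 136°.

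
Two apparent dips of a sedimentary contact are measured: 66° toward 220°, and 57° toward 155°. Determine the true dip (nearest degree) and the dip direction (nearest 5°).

Each apparent-dip line lies in the plane. As unit vectors (x east, y north, z up), v₁ plunges 66°→220° and v₂ plunges 57°→155°.
Cross product v₁ × v₂ gives the pole to the plane: n ∝ (-0.190, -0.430, 0.201).
tan δ = √(n_x²+n_y²)/n_z = 0.470/0.201, so δ = 66.8°.
The horizontal component of n points toward azimuth atan2(n_x, n_y) = 204°, the dip direction.

true dip 67°, dip direction 205°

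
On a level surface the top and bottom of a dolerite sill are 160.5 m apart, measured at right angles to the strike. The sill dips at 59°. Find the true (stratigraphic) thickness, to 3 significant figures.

138 m

True thickness t = w · sin(dip) = 160.5 × sin 59°
t = 160.5 × 0.8572 = 137.575 m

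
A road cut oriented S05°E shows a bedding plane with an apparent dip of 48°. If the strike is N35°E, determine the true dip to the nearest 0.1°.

β = acute angle between strike N35°E and section S05°E = 40°.
tan(true dip) = tan 48° / sin 40° = 1.7278
true dip = arctan 1.7278 = 59.94°

59.9°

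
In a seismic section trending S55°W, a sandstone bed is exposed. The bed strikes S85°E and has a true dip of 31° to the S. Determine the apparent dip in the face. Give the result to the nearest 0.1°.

The strike is S85°E and the section trends S55°W; the acute angle between them is β = 40°.
tan α = tan 31° × sin 40° = 0.6009 × 0.6428 = 0.3862
α = arctan(0.3862) = 21.12°

21.1°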